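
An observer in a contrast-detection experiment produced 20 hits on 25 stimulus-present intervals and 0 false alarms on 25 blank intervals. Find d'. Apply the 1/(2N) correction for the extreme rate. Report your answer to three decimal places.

d' = 2.895

The false-alarm rate is 0/25 = 0, so apply the 1/(2N) correction: FA → 1/(2·25) = 0.02000.
z(H) = z(0.80000) = 0.8416
z(FA) = z(0.02000) = -2.0537
d' = 0.8416 − (-2.0537) = 2.8953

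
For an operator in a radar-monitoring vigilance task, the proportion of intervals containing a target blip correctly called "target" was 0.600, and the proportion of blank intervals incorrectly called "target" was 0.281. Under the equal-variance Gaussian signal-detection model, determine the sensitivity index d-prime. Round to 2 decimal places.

d-prime = 0.83

Φ⁻¹(0.600) = 0.2533, Φ⁻¹(0.281) = -0.5799
d' = z(H) − z(FA) = 0.2533 − (-0.5799) = 0.8332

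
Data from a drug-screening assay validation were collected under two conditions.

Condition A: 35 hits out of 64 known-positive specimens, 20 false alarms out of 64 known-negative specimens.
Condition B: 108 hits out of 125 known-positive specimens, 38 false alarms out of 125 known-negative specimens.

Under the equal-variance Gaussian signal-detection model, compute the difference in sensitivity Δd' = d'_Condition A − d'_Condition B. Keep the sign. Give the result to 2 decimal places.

Δd' = -1.00

Condition A: z(0.5469) = 0.118, z(0.3125) = -0.489, d' = 0.607
Condition B: z(0.8640) = 1.098, z(0.3040) = -0.513, d' = 1.611
Δd' = d'_Condition A − d'_Condition B = 0.607 − 1.611 = -1.004
Condition B has the higher sensitivity.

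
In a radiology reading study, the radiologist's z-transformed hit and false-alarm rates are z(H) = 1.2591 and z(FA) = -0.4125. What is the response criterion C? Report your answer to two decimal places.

c = −½·[z(H) + z(FA)] = −½·(1.2591 + (-0.4125)) = -0.4233
c < 0: the radiologist has a liberal response bias.

C = -0.42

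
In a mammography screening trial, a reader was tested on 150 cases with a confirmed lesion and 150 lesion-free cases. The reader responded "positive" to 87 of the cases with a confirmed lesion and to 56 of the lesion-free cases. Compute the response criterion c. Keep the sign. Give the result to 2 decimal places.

c = 0.06

H = 87/150 = 0.5800
FA = 56/150 = 0.3733
z(H) = z(0.5800) = 0.2019
z(FA) = z(0.3733) = -0.3231
c = −½·[z(H) + z(FA)] = −0.5 × (0.2019 + (-0.3231)) = 0.0606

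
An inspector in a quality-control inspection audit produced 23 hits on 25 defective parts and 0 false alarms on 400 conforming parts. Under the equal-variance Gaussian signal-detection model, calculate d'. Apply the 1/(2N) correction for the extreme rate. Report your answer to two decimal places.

The false-alarm rate is 0/400 = 0, so apply the 1/(2N) correction: FA → 1/(2·400) = 0.00125.
z(H) = z(0.92000) = 1.405
z(FA) = z(0.00125) = -3.023
d' = 1.405 − (-3.023) = 4.428

d' = 4.43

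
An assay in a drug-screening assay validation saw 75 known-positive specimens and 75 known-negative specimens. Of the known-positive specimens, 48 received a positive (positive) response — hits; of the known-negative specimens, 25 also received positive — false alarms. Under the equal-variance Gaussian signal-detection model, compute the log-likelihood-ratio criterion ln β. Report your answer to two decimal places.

ln β = 0.03

H = 48/75 = 0.6400
FA = 25/75 = 0.3333
z(0.6400) = 0.358, z(0.3333) = -0.431
ln β = −½·[z(H)² − z(FA)²] = −0.5 × (0.128 − 0.186) = 0.029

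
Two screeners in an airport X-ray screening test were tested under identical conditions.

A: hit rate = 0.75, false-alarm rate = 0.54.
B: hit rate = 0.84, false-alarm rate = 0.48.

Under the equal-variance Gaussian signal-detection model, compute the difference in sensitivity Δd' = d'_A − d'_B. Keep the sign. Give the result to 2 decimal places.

Δd' = -0.47

A: z(0.75) = 0.674, z(0.54) = 0.100, d' = 0.574
B: z(0.84) = 0.994, z(0.48) = -0.050, d' = 1.044
Δd' = d'_A − d'_B = 0.574 − 1.044 = -0.470
B has the higher sensitivity.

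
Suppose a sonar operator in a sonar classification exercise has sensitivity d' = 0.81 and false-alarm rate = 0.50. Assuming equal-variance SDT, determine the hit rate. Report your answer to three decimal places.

z(false-alarm rate) = z(0.50) = 0.0000
z(H) = z(FA) + d' = 0.0000 + 0.81 = 0.8100
hit rate = Φ(0.8100) = 0.7910

hit rate = 0.791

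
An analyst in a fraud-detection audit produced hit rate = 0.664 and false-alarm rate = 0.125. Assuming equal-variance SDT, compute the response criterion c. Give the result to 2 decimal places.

c = 0.36

z(H) = 0.4234
z(FA) = -1.1503
c = −½·[z(H) + z(FA)] = −0.5 × (0.4234 + (-1.1503)) = 0.36345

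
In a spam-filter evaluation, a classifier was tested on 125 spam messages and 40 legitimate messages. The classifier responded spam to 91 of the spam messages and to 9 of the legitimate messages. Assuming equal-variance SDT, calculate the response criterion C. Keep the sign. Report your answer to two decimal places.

C = 0.07

H = 91/125 = 0.7280
FA = 9/40 = 0.2250
Φ⁻¹(0.7280) = 0.607, Φ⁻¹(0.2250) = -0.755
c = −½·[z(H) + z(FA)] = −0.5 × (0.607 + (-0.755)) = 0.074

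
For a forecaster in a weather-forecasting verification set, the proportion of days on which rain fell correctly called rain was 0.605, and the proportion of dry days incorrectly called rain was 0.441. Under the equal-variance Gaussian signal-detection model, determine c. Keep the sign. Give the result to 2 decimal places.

c = -0.06

z(H) = z(0.605) = 0.2663
z(FA) = z(0.441) = -0.1484
c = −½·[z(H) + z(FA)] = −0.5 × (0.2663 + (-0.1484)) = -0.05895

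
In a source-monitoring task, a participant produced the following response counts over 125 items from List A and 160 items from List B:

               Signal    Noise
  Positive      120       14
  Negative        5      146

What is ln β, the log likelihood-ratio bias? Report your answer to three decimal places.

ln β = -0.613

H = 120/125 = 0.9600
FA = 14/160 = 0.0875
z(H) = 1.7507
z(FA) = -1.3563
ln β = −½·[z(H)² − z(FA)²] = −0.5 × (3.0650 − 1.8395) = -0.61275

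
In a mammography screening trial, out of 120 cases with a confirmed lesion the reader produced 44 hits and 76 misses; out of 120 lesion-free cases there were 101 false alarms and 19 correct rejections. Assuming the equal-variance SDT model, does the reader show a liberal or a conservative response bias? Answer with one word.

liberal

z(H) = -0.341, z(FA) = 1.001
c = −½·(z(H) + z(FA)) = -0.330
c < 0 → liberal criterion (biased toward responding “yes”).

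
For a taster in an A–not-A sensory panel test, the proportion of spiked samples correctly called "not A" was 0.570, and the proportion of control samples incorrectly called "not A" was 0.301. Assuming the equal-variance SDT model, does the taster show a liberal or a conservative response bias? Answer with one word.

z(H) = 0.176, z(FA) = -0.522
c = −½·(z(H) + z(FA)) = 0.173
c > 0 → conservative criterion (biased toward responding “no”).

conservative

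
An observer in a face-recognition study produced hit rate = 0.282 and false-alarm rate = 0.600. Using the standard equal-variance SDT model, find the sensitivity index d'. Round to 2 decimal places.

z(H) = -0.577
z(FA) = 0.253
d' = z(H) − z(FA) = -0.577 − 0.253 = -0.830

d' = -0.83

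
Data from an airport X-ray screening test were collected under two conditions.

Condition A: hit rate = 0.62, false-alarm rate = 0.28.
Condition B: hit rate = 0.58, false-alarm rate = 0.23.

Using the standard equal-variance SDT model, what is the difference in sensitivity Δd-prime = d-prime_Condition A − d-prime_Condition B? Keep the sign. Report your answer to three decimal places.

Condition A: z(0.62) = 0.3055, z(0.28) = -0.5828, d' = 0.8883
Condition B: z(0.58) = 0.2019, z(0.23) = -0.7388, d' = 0.9407
Δd' = d'_Condition A − d'_Condition B = 0.8883 − 0.9407 = -0.0524
Condition B has the higher sensitivity.

Δd-prime = -0.052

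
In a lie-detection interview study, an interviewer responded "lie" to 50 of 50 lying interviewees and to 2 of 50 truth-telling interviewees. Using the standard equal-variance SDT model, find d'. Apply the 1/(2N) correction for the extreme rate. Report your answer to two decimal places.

The hit rate is 50/50 = 1, so apply the 1/(2N) correction: H → 1 − 1/(2·50) = 0.99000.
z(H) = z(0.99000) = 2.326
z(FA) = z(0.04000) = -1.751
d' = 2.326 − (-1.751) = 4.077

d' = 4.08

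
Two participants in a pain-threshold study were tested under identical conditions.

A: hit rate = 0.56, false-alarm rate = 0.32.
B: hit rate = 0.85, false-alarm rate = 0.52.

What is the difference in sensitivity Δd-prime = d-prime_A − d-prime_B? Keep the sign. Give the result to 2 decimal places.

Δd-prime = -0.37

A: z(0.56) = 0.151, z(0.32) = -0.468, d' = 0.619
B: z(0.85) = 1.036, z(0.52) = 0.050, d' = 0.986
Δd' = d'_A − d'_B = 0.619 − 0.986 = -0.367
B has the higher sensitivity.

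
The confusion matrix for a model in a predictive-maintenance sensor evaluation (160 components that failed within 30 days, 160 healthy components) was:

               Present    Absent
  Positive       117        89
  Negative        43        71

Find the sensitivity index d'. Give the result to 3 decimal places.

H = 117/160 = 0.7312
FA = 89/160 = 0.5563
z(0.7312) = 0.6164, z(0.5563) = 0.1416
d' = z(H) − z(FA) = 0.6164 − 0.1416 = 0.4748

d' = 0.475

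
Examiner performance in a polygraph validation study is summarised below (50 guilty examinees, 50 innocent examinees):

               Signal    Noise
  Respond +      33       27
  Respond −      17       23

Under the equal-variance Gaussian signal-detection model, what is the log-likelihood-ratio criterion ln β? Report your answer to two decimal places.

ln β = -0.08

H = 33/50 = 0.6600
FA = 27/50 = 0.5400
z(0.6600) = 0.412, z(0.5400) = 0.100
ln β = −½·[z(H)² − z(FA)²] = −0.5 × (0.170 − 0.010) = -0.080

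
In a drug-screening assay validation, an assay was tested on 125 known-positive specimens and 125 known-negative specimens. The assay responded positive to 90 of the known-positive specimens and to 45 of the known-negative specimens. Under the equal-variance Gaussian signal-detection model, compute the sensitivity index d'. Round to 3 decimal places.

H = 90/125 = 0.7200
FA = 45/125 = 0.3600
z(H) = 0.5828
z(FA) = -0.3585
d' = z(H) − z(FA) = 0.5828 − (-0.3585) = 0.9413

d' = 0.941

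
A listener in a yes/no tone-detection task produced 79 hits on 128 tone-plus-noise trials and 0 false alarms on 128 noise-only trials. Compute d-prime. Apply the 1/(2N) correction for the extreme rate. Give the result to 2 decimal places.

The false-alarm rate is 0/128 = 0, so apply the 1/(2N) correction: FA → 1/(2·128) = 0.00391.
z(H) = z(0.61719) = 0.298
z(FA) = z(0.00391) = -2.660
d' = 0.298 − (-2.660) = 2.958

d-prime = 2.96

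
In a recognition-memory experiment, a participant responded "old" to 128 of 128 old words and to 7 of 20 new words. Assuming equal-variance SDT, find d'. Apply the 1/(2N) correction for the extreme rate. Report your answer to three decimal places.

The hit rate is 128/128 = 1, so apply the 1/(2N) correction: H → 1 − 1/(2·128) = 0.99609.
z(H) = z(0.99609) = 2.6597
z(FA) = z(0.35000) = -0.3853
d' = 2.6597 − (-0.3853) = 3.0450

d' = 3.045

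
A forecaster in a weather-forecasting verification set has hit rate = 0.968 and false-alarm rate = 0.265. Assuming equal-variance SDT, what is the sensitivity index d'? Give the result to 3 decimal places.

Φ⁻¹(H) = 1.8522
Φ⁻¹(FA) = -0.6280
d' = z(H) − z(FA) = 1.8522 − (-0.6280) = 2.4802

d' = 2.480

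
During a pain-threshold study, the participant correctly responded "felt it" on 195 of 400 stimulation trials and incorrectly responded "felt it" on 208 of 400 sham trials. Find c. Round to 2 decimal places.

H = 195/400 = 0.4875
FA = 208/400 = 0.5200
Φ⁻¹(H) = Φ⁻¹(0.4875) = -0.0313
Φ⁻¹(FA) = Φ⁻¹(0.5200) = 0.0502
c = −½·[z(H) + z(FA)] = −0.5 × (-0.0313 + 0.0502) = -0.00945

c = -0.01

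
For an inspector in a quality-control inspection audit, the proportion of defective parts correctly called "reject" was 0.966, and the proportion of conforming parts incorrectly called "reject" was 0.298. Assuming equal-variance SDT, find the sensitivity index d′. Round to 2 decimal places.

z(H) = z(0.966) = 1.825
z(FA) = z(0.298) = -0.530
d' = z(H) − z(FA) = 1.825 − (-0.530) = 2.355

d′ = 2.36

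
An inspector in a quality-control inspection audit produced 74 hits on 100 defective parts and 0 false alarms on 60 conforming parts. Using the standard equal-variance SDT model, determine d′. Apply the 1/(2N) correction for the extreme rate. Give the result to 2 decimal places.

d′ = 3.04

The false-alarm rate is 0/60 = 0, so apply the 1/(2N) correction: FA → 1/(2·60) = 0.00833.
z(H) = z(0.74000) = 0.643
z(FA) = z(0.00833) = -2.394
d' = 0.643 − (-2.394) = 3.037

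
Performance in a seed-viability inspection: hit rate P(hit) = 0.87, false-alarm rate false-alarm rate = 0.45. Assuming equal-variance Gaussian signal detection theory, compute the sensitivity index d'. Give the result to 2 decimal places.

d' = 1.25

z(0.87) = 1.126, z(0.45) = -0.126
d' = z(H) − z(FA) = 1.126 − (-0.126) = 1.252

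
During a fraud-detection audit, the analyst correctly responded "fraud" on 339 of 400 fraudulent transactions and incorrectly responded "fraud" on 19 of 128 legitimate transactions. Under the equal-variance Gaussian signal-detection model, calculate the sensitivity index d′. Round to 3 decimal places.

d′ = 2.069

H = 339/400 = 0.8475
FA = 19/128 = 0.1484
z(H) = 1.0258
z(FA) = -1.0433
d' = z(H) − z(FA) = 1.0258 − (-1.0433) = 2.0691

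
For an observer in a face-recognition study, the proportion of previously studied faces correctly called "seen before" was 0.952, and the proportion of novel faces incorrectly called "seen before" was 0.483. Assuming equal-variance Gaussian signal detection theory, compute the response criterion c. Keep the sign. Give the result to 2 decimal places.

z(0.952) = 1.6646, z(0.483) = -0.0426
c = −½·[z(H) + z(FA)] = −0.5 × (1.6646 + (-0.0426)) = -0.8110
c < 0: the observer has a liberal response bias.

c = -0.81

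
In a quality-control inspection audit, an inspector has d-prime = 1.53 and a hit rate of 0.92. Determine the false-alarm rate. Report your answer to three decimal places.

false-alarm rate = 0.450

z(hit rate) = z(0.92) = 1.4051
z(FA) = z(H) − d' = 1.4051 − 1.53 = -0.1249
false-alarm rate = Φ(-0.1249) = 0.4503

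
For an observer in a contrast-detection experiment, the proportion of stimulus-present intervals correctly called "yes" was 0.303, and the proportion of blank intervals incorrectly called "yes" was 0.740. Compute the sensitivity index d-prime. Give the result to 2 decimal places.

Φ⁻¹(H) = Φ⁻¹(0.303) = -0.516
Φ⁻¹(FA) = Φ⁻¹(0.740) = 0.643
d' = z(H) − z(FA) = -0.516 − 0.643 = -1.159

d-prime = -1.16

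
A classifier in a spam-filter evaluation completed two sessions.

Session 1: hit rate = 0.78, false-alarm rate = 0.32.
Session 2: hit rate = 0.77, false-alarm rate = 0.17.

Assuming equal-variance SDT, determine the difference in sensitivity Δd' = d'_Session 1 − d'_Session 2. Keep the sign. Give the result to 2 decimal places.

Session 1: z(0.78) = 0.772, z(0.32) = -0.468, d' = 1.240
Session 2: z(0.77) = 0.739, z(0.17) = -0.954, d' = 1.693
Δd' = d'_Session 1 − d'_Session 2 = 1.240 − 1.693 = -0.453
Session 2 has the higher sensitivity.

Δd' = -0.45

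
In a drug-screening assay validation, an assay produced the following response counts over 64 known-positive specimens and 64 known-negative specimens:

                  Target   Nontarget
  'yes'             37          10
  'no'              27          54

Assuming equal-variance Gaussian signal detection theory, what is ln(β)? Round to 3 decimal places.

ln β = 0.491

H = 37/64 = 0.5781
FA = 10/64 = 0.1562
Φ⁻¹(0.5781) = 0.1970, Φ⁻¹(0.1562) = -1.0102
ln β = −½·[z(H)² − z(FA)²] = −0.5 × (0.0388 − 1.0205) = 0.49085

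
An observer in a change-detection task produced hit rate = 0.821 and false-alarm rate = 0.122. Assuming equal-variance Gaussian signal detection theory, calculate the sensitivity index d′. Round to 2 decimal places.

z(0.821) = 0.919, z(0.122) = -1.165
d' = z(H) − z(FA) = 0.919 − (-1.165) = 2.084

d′ = 2.08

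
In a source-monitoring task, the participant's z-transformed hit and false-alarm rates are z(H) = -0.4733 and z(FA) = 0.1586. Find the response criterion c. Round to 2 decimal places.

c = 0.16

c = −½·[z(H) + z(FA)] = −½·(-0.4733 + 0.1586) = 0.15735
c > 0: the participant has a conservative response bias.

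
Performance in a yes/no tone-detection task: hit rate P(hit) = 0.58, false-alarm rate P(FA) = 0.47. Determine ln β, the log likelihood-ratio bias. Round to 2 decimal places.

ln β = -0.02

z(H) = z(0.58) = 0.202
z(FA) = z(0.47) = -0.075
ln β = −½·[z(H)² − z(FA)²] = −0.5 × (0.041 − 0.006) = -0.0175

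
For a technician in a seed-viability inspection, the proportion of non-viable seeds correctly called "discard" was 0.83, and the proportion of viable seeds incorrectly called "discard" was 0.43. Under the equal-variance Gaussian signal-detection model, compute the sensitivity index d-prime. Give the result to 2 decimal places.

d-prime = 1.13

z(H) = z(0.83) = 0.954
z(FA) = z(0.43) = -0.176
d' = z(H) − z(FA) = 0.954 − (-0.176) = 1.130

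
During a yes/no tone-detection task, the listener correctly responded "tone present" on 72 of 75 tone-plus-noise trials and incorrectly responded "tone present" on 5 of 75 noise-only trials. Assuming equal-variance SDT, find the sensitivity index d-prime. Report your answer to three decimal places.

d-prime = 3.252

H = 72/75 = 0.9600
FA = 5/75 = 0.0667
Φ⁻¹(H) = 1.7507
Φ⁻¹(FA) = -1.5008
d' = z(H) − z(FA) = 1.7507 − (-1.5008) = 3.2515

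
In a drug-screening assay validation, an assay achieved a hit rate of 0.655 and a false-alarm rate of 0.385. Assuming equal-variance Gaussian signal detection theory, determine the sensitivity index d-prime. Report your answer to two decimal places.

z(H) = 0.399
z(FA) = -0.292
d' = z(H) − z(FA) = 0.399 − (-0.292) = 0.691

d-prime = 0.69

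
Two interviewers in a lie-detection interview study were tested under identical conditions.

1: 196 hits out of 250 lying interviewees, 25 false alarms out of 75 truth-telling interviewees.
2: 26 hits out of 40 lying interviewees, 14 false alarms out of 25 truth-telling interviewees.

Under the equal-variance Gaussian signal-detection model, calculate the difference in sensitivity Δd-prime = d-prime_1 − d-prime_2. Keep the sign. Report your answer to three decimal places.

Δd-prime = 0.982

1: z(0.7840) = 0.7858, z(0.3333) = -0.4308, d' = 1.2166
2: z(0.6500) = 0.3853, z(0.5600) = 0.1510, d' = 0.2343
Δd' = d'_1 − d'_2 = 1.2166 − 0.2343 = 0.9823
1 has the higher sensitivity.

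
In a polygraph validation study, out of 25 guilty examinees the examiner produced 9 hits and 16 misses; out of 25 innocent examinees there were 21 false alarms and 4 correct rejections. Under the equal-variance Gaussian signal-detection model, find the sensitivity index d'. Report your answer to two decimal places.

H = 9/25 = 0.3600
FA = 21/25 = 0.8400
Φ⁻¹(H) = Φ⁻¹(0.3600) = -0.358
Φ⁻¹(FA) = Φ⁻¹(0.8400) = 0.994
d' = z(H) − z(FA) = -0.358 − 0.994 = -1.352

d' = -1.35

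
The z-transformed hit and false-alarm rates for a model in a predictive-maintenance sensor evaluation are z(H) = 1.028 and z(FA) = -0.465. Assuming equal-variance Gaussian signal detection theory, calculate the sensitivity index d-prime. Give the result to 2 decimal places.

d-prime = 1.49

d' = z(H) − z(FA) = 1.028 − (-0.465) = 1.493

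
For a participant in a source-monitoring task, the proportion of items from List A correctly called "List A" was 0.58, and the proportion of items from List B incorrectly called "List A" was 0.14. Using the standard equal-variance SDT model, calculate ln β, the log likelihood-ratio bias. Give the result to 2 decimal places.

ln β = 0.56

Φ⁻¹(H) = 0.202
Φ⁻¹(FA) = -1.080
ln β = −½·[z(H)² − z(FA)²] = −0.5 × (0.041 − 1.166) = 0.5625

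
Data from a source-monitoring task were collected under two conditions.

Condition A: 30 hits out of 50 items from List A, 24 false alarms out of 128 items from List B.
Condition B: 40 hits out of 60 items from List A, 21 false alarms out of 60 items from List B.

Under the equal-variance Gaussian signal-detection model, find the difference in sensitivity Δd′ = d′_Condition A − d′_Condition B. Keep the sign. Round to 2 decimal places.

Δd′ = 0.32

Condition A: z(0.6000) = 0.253, z(0.1875) = -0.887, d' = 1.140
Condition B: z(0.6667) = 0.431, z(0.3500) = -0.385, d' = 0.816
Δd' = d'_Condition A − d'_Condition B = 1.140 − 0.816 = 0.324
Condition A has the higher sensitivity.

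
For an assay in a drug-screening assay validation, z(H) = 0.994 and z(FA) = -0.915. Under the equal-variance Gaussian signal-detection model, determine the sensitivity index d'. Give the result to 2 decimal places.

d' = 1.91

d' = z(H) − z(FA) = 0.994 − (-0.915) = 1.909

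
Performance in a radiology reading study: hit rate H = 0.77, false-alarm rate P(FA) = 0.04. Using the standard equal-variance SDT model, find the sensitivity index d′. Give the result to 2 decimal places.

z(0.77) = 0.739, z(0.04) = -1.751
d' = z(H) − z(FA) = 0.739 − (-1.751) = 2.490

d′ = 2.49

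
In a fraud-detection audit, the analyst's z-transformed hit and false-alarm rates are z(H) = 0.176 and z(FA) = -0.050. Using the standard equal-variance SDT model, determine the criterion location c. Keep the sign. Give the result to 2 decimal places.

c = -0.06

c = −½·[z(H) + z(FA)] = −½·(0.176 + (-0.050)) = -0.063
c < 0: the analyst has a liberal response bias.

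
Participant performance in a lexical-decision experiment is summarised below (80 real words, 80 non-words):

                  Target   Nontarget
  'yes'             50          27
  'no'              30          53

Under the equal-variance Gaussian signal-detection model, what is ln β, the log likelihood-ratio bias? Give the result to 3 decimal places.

H = 50/80 = 0.6250
FA = 27/80 = 0.3375
Φ⁻¹(H) = 0.3186
Φ⁻¹(FA) = -0.4193
ln β = −½·[z(H)² − z(FA)²] = −0.5 × (0.1015 − 0.1758) = 0.03715

ln β = 0.037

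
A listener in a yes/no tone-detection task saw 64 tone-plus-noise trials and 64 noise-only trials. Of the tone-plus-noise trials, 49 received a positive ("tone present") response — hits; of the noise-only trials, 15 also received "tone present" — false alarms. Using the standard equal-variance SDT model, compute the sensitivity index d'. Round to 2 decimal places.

d' = 1.45

H = 49/64 = 0.7656
FA = 15/64 = 0.2344
z(0.7656) = 0.7244, z(0.2344) = -0.7244
d' = z(H) − z(FA) = 0.7244 − (-0.7244) = 1.4488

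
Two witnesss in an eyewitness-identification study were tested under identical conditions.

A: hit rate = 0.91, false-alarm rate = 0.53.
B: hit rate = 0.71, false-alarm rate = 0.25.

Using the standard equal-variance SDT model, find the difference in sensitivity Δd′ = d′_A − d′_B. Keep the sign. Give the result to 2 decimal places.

A: z(0.91) = 1.341, z(0.53) = 0.075, d' = 1.266
B: z(0.71) = 0.553, z(0.25) = -0.674, d' = 1.227
Δd' = d'_A − d'_B = 1.266 − 1.227 = 0.039
A has the higher sensitivity.

Δd′ = 0.04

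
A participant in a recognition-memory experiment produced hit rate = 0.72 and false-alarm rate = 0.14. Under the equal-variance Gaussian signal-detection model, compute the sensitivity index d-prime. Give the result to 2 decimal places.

z(H) = z(0.72) = 0.583
z(FA) = z(0.14) = -1.080
d' = z(H) − z(FA) = 0.583 − (-1.080) = 1.663

d-prime = 1.66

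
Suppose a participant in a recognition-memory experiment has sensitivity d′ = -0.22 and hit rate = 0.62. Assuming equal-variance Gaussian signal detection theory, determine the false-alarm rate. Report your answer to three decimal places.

z(hit rate) = z(0.62) = 0.3055
z(FA) = z(H) − d' = 0.3055 − (-0.22) = 0.5255
false-alarm rate = Φ(0.5255) = 0.7004

false-alarm rate = 0.700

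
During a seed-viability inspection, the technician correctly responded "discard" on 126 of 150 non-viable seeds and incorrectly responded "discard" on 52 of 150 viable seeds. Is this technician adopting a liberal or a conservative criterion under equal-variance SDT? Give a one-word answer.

liberal

z(H) = 0.994, z(FA) = -0.394
c = −½·(z(H) + z(FA)) = -0.300
c < 0 → liberal criterion (biased toward responding “yes”).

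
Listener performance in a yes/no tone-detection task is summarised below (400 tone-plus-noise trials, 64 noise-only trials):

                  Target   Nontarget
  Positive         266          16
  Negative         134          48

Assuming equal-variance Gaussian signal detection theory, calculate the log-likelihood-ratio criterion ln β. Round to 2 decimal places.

ln β = 0.14

H = 266/400 = 0.6650
FA = 16/64 = 0.2500
z(0.6650) = 0.426, z(0.2500) = -0.674
ln β = −½·[z(H)² − z(FA)²] = −0.5 × (0.181 − 0.454) = 0.1365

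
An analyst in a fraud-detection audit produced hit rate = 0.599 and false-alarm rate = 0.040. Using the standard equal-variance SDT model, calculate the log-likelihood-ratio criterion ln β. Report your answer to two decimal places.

z(H) = 0.251
z(FA) = -1.751
ln β = −½·[z(H)² − z(FA)²] = −0.5 × (0.063 − 3.066) = 1.5015

ln β = 1.50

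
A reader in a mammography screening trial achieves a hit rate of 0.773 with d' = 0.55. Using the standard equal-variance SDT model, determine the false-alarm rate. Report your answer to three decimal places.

false-alarm rate = 0.579

z(hit rate) = z(0.773) = 0.7488
z(FA) = z(H) − d' = 0.7488 − 0.55 = 0.1988
false-alarm rate = Φ(0.1988) = 0.5788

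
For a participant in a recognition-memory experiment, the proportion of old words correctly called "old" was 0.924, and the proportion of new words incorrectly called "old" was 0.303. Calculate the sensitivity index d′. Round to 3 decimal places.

d′ = 1.948

Φ⁻¹(H) = Φ⁻¹(0.924) = 1.4325
Φ⁻¹(FA) = Φ⁻¹(0.303) = -0.5158
d' = z(H) − z(FA) = 1.4325 − (-0.5158) = 1.9483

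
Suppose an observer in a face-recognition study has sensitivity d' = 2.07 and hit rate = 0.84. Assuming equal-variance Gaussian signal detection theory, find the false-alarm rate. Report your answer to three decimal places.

z(hit rate) = z(0.84) = 0.9945
z(FA) = z(H) − d' = 0.9945 − 2.07 = -1.0755
false-alarm rate = Φ(-1.0755) = 0.1411

false-alarm rate = 0.141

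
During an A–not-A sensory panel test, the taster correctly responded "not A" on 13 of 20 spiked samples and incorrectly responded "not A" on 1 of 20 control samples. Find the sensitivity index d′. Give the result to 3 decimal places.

d′ = 2.030

H = 13/20 = 0.6500
FA = 1/20 = 0.0500
z(H) = 0.3853
z(FA) = -1.6449
d' = z(H) − z(FA) = 0.3853 − (-1.6449) = 2.0302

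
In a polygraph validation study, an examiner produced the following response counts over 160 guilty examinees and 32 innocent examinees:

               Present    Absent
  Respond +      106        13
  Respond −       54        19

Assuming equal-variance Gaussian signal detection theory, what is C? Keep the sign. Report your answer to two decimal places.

C = -0.09

H = 106/160 = 0.6625
FA = 13/32 = 0.4062
z(H) = z(0.6625) = 0.419
z(FA) = z(0.4062) = -0.237
c = −½·[z(H) + z(FA)] = −0.5 × (0.419 + (-0.237)) = -0.091
c < 0: the examiner has a liberal response bias.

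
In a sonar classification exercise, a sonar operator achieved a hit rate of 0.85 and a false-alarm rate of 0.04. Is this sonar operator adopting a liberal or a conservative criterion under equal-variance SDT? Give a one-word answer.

z(H) = 1.036, z(FA) = -1.751
c = −½·(z(H) + z(FA)) = 0.3575
c > 0 → conservative criterion (biased toward responding “no”).

conservative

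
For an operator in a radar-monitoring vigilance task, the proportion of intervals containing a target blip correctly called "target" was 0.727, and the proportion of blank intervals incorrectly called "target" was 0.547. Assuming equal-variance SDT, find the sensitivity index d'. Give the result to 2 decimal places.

d' = 0.49

z(H) = z(0.727) = 0.6038
z(FA) = z(0.547) = 0.1181
d' = z(H) − z(FA) = 0.6038 − 0.1181 = 0.4857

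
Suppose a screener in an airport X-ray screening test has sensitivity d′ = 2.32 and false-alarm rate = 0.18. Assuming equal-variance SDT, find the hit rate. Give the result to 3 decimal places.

hit rate = 0.920

z(false-alarm rate) = z(0.18) = -0.9154
z(H) = z(FA) + d' = -0.9154 + 2.32 = 1.4046
hit rate = Φ(1.4046) = 0.9199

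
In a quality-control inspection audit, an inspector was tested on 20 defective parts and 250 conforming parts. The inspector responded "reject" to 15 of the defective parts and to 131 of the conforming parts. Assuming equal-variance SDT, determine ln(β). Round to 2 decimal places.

ln β = -0.23

H = 15/20 = 0.7500
FA = 131/250 = 0.5240
Φ⁻¹(H) = Φ⁻¹(0.7500) = 0.674
Φ⁻¹(FA) = Φ⁻¹(0.5240) = 0.060
ln β = −½·[z(H)² − z(FA)²] = −0.5 × (0.454 − 0.004) = -0.225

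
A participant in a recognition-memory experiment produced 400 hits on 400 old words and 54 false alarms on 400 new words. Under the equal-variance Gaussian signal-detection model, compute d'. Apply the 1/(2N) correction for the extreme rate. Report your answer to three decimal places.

d' = 4.126

The hit rate is 400/400 = 1, so apply the 1/(2N) correction: H → 1 − 1/(2·400) = 0.99875.
z(H) = z(0.99875) = 3.0233
z(FA) = z(0.13500) = -1.1031
d' = 3.0233 − (-1.1031) = 4.1264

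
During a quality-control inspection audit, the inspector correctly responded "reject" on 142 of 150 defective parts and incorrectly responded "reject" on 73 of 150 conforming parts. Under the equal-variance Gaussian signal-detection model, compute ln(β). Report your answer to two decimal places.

H = 142/150 = 0.9467
FA = 73/150 = 0.4867
Φ⁻¹(H) = 1.614
Φ⁻¹(FA) = -0.033
ln β = −½·[z(H)² − z(FA)²] = −0.5 × (2.605 − 0.001) = -1.302

ln β = -1.30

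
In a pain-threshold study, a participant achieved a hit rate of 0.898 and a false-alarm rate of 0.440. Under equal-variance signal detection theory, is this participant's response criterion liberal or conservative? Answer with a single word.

liberal

z(H) = 1.270, z(FA) = -0.151
c = −½·(z(H) + z(FA)) = -0.5595
c < 0 → liberal criterion (biased toward responding “yes”).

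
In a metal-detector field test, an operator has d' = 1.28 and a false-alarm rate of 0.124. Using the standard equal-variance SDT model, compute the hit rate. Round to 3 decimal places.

hit rate = 0.550

z(false-alarm rate) = z(0.124) = -1.1552
z(H) = z(FA) + d' = -1.1552 + 1.28 = 0.1248
hit rate = Φ(0.1248) = 0.5497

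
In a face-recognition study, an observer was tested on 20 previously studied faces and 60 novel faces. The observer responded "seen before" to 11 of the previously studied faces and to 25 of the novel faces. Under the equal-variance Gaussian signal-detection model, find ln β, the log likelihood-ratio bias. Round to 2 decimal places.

H = 11/20 = 0.5500
FA = 25/60 = 0.4167
Φ⁻¹(H) = 0.126
Φ⁻¹(FA) = -0.210
ln β = −½·[z(H)² − z(FA)²] = −0.5 × (0.016 − 0.044) = 0.014

ln β = 0.01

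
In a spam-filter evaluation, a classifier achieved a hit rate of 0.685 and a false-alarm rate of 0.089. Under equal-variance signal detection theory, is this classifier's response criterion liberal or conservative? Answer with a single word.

z(H) = 0.482, z(FA) = -1.347
c = −½·(z(H) + z(FA)) = 0.4325
c > 0 → conservative criterion (biased toward responding “no”).

conservative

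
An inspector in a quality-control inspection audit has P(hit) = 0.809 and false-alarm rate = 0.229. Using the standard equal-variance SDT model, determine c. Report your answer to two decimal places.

c = -0.07

Φ⁻¹(H) = 0.874
Φ⁻¹(FA) = -0.742
c = −½·[z(H) + z(FA)] = −0.5 × (0.874 + (-0.742)) = -0.066
c < 0: the inspector has a liberal response bias.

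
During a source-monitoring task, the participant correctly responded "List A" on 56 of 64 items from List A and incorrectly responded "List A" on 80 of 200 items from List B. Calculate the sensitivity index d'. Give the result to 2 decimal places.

d' = 1.40

H = 56/64 = 0.8750
FA = 80/200 = 0.4000
Φ⁻¹(H) = 1.150
Φ⁻¹(FA) = -0.253
d' = z(H) − z(FA) = 1.150 − (-0.253) = 1.403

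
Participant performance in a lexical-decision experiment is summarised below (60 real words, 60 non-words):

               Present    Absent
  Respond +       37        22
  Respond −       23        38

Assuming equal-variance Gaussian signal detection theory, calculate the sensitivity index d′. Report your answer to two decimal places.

H = 37/60 = 0.6167
FA = 22/60 = 0.3667
Φ⁻¹(0.6167) = 0.297, Φ⁻¹(0.3667) = -0.341
d' = z(H) − z(FA) = 0.297 − (-0.341) = 0.638

d′ = 0.64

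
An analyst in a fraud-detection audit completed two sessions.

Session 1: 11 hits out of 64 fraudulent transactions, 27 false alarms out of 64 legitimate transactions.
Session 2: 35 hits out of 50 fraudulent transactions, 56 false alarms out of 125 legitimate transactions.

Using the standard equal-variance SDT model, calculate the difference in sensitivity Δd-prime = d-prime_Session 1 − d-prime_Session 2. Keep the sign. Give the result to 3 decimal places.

Δd-prime = -1.405

Session 1: z(0.1719) = -0.9467, z(0.4219) = -0.1970, d' = -0.7497
Session 2: z(0.7000) = 0.5244, z(0.4480) = -0.1307, d' = 0.6551
Δd' = d'_Session 1 − d'_Session 2 = -0.7497 − 0.6551 = -1.4048
Session 2 has the higher sensitivity.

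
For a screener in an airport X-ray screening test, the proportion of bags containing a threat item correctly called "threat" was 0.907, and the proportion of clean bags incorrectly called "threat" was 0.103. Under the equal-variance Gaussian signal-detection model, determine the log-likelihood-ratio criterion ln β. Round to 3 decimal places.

ln β = -0.075

Φ⁻¹(H) = Φ⁻¹(0.907) = 1.3225
Φ⁻¹(FA) = Φ⁻¹(0.103) = -1.2646
ln β = −½·[z(H)² − z(FA)²] = −0.5 × (1.7490 − 1.5992) = -0.0749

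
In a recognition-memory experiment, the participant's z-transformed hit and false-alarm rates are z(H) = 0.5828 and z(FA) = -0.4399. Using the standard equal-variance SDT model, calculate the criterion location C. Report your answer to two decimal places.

c = −½·[z(H) + z(FA)] = −½·(0.5828 + (-0.4399)) = -0.07145

C = -0.07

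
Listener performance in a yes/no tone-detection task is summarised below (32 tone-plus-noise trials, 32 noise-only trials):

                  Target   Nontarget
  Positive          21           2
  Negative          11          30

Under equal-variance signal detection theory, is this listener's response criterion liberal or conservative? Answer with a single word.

conservative

z(H) = 0.402, z(FA) = -1.534
c = −½·(z(H) + z(FA)) = 0.566
c > 0 → conservative criterion (biased toward responding “no”).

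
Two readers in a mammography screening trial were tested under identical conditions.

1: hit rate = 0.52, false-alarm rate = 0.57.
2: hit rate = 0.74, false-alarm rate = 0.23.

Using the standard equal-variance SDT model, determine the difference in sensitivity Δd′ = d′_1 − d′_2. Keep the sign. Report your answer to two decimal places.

Δd′ = -1.51

1: z(0.52) = 0.050, z(0.57) = 0.176, d' = -0.126
2: z(0.74) = 0.643, z(0.23) = -0.739, d' = 1.382
Δd' = d'_1 − d'_2 = -0.126 − 1.382 = -1.508
2 has the higher sensitivity.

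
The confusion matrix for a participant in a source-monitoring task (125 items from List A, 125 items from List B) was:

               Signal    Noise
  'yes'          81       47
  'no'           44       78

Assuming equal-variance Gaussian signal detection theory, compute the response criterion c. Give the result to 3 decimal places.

c = -0.032

H = 81/125 = 0.6480
FA = 47/125 = 0.3760
Φ⁻¹(H) = 0.3799
Φ⁻¹(FA) = -0.3160
c = −½·[z(H) + z(FA)] = −0.5 × (0.3799 + (-0.3160)) = -0.03195
c < 0: the participant has a liberal response bias.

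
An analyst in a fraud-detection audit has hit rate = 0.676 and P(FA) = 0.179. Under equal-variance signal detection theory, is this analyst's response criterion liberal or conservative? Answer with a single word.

z(H) = 0.457, z(FA) = -0.919
c = −½·(z(H) + z(FA)) = 0.231
c > 0 → conservative criterion (biased toward responding “no”).

conservative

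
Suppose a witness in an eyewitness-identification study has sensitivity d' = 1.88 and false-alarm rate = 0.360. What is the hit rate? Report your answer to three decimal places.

z(false-alarm rate) = z(0.360) = -0.3585
z(H) = z(FA) + d' = -0.3585 + 1.88 = 1.5215
hit rate = Φ(1.5215) = 0.9359

hit rate = 0.936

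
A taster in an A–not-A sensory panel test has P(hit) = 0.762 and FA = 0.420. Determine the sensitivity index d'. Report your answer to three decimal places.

z(H) = 0.7128
z(FA) = -0.2019
d' = z(H) − z(FA) = 0.7128 − (-0.2019) = 0.9147

d' = 0.915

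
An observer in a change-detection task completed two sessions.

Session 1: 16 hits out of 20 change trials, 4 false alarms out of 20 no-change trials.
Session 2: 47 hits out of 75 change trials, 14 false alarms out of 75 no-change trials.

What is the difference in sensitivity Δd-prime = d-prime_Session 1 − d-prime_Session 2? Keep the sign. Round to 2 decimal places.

Δd-prime = 0.47

Session 1: z(0.8000) = 0.842, z(0.2000) = -0.842, d' = 1.684
Session 2: z(0.6267) = 0.323, z(0.1867) = -0.890, d' = 1.213
Δd' = d'_Session 1 − d'_Session 2 = 1.684 − 1.213 = 0.471
Session 1 has the higher sensitivity.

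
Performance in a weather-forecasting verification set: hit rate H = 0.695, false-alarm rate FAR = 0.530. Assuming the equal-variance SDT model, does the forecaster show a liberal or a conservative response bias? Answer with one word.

liberal

z(H) = 0.510, z(FA) = 0.075
c = −½·(z(H) + z(FA)) = -0.2925
c < 0 → liberal criterion (biased toward responding “yes”).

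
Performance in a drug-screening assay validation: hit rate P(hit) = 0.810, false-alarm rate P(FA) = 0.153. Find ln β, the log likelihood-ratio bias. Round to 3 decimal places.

z(0.810) = 0.8779, z(0.153) = -1.0237
ln β = −½·[z(H)² − z(FA)²] = −0.5 × (0.7707 − 1.0480) = 0.13865

ln β = 0.139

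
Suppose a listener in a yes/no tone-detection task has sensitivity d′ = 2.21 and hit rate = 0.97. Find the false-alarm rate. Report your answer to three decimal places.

z(hit rate) = z(0.97) = 1.8808
z(FA) = z(H) − d' = 1.8808 − 2.21 = -0.3292
false-alarm rate = Φ(-0.3292) = 0.3710

false-alarm rate = 0.371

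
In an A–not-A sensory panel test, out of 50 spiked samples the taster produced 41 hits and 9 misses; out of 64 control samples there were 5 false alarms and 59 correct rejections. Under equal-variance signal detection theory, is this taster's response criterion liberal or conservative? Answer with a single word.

conservative

z(H) = 0.915, z(FA) = -1.418
c = −½·(z(H) + z(FA)) = 0.2515
c > 0 → conservative criterion (biased toward responding “no”).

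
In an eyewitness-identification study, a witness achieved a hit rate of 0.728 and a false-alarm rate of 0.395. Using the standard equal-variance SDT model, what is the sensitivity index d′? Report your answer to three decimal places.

d′ = 0.873

z(0.728) = 0.6068, z(0.395) = -0.2663
d' = z(H) − z(FA) = 0.6068 − (-0.2663) = 0.8731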